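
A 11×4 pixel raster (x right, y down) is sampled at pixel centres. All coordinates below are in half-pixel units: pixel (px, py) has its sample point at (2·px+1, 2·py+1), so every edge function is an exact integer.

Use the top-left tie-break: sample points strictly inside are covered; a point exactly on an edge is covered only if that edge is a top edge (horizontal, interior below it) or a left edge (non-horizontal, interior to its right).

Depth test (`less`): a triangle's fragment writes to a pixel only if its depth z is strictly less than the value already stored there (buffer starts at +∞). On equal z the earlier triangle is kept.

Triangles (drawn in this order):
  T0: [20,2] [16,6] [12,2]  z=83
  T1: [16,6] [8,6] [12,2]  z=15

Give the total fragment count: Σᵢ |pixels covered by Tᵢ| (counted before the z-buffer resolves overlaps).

T0:
  2·area = 32
  edge (20, 2)→(16, 6): d=(-4,4) right/bottom  bias=-1
  edge (16, 6)→(12, 2): d=(-4,-4) top-left  bias=+0
  edge (12, 2)→(20, 2): d=(8,0) top-left  bias=+0
    (5,0)@(11, 1): e=[40,0,-8] → ·  [on edge]
    (10,0)@(21, 1): e=[0,40,-8] → ·  [on edge]
    (6,1)@(13, 3): e=[24,0,8] → █  [on edge]
    (7,1)@(15, 3): e=[16,8,8] → █
    (8,1)@(17, 3): e=[8,16,8] → █
    (9,1)@(19, 3): e=[0,24,8] → ·  [on edge]
    (6,2)@(13, 5): e=[16,-8,24] → ·
    (7,2)@(15, 5): e=[8,0,24] → █  [on edge]
    (8,2)@(17, 5): e=[0,8,24] → ·  [on edge]
    (7,3)@(15, 7): e=[0,-8,40] → ·  [on edge]
    (8,3)@(17, 7): e=[-8,0,40] → ·  [on edge]
  covered (4 px):
    · · · · · · · · · · ·
    · · · · · · █ █ █ · ·
    · · · · · · · █ · · ·
    · · · · · · · · · · ·
T1:
  2·area = 32
  edge (16, 6)→(8, 6): d=(-8,0) right/bottom  bias=-1
  edge (8, 6)→(12, 2): d=(4,-4) top-left  bias=+0
  edge (12, 2)→(16, 6): d=(4,4) right/bottom  bias=-1
    (5,0)@(11, 1): e=[40,-8,0] → ·  [on edge]
    (6,0)@(13, 1): e=[40,0,-8] → ·  [on edge]
    (5,1)@(11, 3): e=[24,0,8] → █  [on edge]
    (6,1)@(13, 3): e=[24,8,0] → ·  [on edge]
    (4,2)@(9, 5): e=[8,0,24] → █  [on edge]
    (6,2)@(13, 5): e=[8,16,8] → █
    (7,2)@(15, 5): e=[8,24,0] → ·  [on edge]
    (3,3)@(7, 7): e=[-8,0,40] → ·  [on edge]
    (4,3)@(9, 7): e=[-8,8,32] → ·
    (5,3)@(11, 7): e=[-8,16,24] → ·
    (6,3)@(13, 7): e=[-8,24,16] → ·
    (8,3)@(17, 7): e=[-8,40,0] → ·  [on edge]
  covered (4 px):
    · · · · · · · · · · ·
    · · · · · █ · · · · ·
    · · · · █ █ █ · · · ·
    · · · · · · · · · · ·

Answer: 8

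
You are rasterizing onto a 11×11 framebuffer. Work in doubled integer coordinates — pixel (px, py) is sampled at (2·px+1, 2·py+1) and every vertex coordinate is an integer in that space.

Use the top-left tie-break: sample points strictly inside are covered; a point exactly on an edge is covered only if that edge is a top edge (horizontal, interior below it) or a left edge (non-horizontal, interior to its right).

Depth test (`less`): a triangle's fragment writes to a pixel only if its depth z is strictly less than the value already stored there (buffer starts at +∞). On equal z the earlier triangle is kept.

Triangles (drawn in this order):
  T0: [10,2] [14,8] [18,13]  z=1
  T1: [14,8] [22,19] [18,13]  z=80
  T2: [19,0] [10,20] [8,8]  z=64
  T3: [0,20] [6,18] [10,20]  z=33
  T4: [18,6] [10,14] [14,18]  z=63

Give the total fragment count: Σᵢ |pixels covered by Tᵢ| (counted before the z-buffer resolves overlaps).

T0:
  2·area = 4  (B↔C swapped to make it positive)
  edge (10, 2)→(18, 13): d=(8,11) right/bottom  bias=-1
  edge (18, 13)→(14, 8): d=(-4,-5) top-left  bias=+0
  edge (14, 8)→(10, 2): d=(-4,-6) top-left  bias=+0
    (7,4)@(15, 9): e=[1,1,2] → X
    (8,4)@(17, 9): e=[-21,11,14] → .
    (7,5)@(15, 11): e=[17,-7,-6] → .
  covered (1 px):
    . . . . . . . . . . .
    . . . . . . . . . . .
    . . . . . . . . . . .
    . . . . . . . . . . .
    . . . . . . . X . . .
    . . . . . . . . . . .
    . . . . . . . . . . .
    . . . . . . . . . . .
    . . . . . . . . . . .
    . . . . . . . . . . .
    . . . . . . . . . . .
T1:
  2·area = 4  (B↔C swapped to make it positive)
  edge (14, 8)→(18, 13): d=(4,5) right/bottom  bias=-1
  edge (18, 13)→(22, 19): d=(4,6) right/bottom  bias=-1
  edge (22, 19)→(14, 8): d=(-8,-11) top-left  bias=+0
  covered (0 px):
    . . . . . . . . . . .
    . . . . . . . . . . .
    . . . . . . . . . . .
    . . . . . . . . . . .
    . . . . . . . . . . .
    . . . . . . . . . . .
    . . . . . . . . . . .
    . . . . . . . . . . .
    . . . . . . . . . . .
    . . . . . . . . . . .
    . . . . . . . . . . .
T2:
  2·area = 148
  edge (19, 0)→(10, 20): d=(-9,20) right/bottom  bias=-1
  edge (10, 20)→(8, 8): d=(-2,-12) top-left  bias=+0
  edge (8, 8)→(19, 0): d=(11,-8) top-left  bias=+0
    (7,1)@(15, 3): e=[53,94,1] → X
    (8,1)@(17, 3): e=[13,118,17] → X
    (9,1)@(19, 3): e=[-27,142,33] → .
    (6,2)@(13, 5): e=[75,66,7] → X
    (8,2)@(17, 5): e=[-5,114,39] → .
    (5,3)@(11, 7): e=[97,38,13] → X
    (8,3)@(17, 7): e=[-23,110,61] → .
    (4,4)@(9, 9): e=[119,10,19] → X
    (7,4)@(15, 9): e=[-1,82,67] → .
    (4,5)@(9, 11): e=[101,6,41] → X
    (7,5)@(15, 11): e=[-19,78,89] → .
    (4,6)@(9, 13): e=[83,2,63] → X
  covered (18 px):
    . . . . . . . . . . .
    . . . . . . . X X . .
    . . . . . . X X . . .
    . . . . . X X X . . .
    . . . . X X X . . . .
    . . . . X X X . . . .
    . . . . X X X . . . .
    . . . . . X . . . . .
    . . . . . X . . . . .
    . . . . . . . . . . .
    . . . . . . . . . . .
T3:
  2·area = 20
  edge (0, 20)→(6, 18): d=(6,-2) top-left  bias=+0
  edge (6, 18)→(10, 20): d=(4,2) right/bottom  bias=-1
  edge (10, 20)→(0, 20): d=(-10,0) right/bottom  bias=-1
    (10,6)@(21, 13): e=[0,-50,70] → .  [on edge]
    (7,7)@(15, 15): e=[0,-30,50] → .  [on edge]
    (4,8)@(9, 17): e=[0,-10,30] → .  [on edge]
    (1,9)@(3, 19): e=[0,10,10] → X  [on edge]
    (2,9)@(5, 19): e=[4,6,10] → X
    (3,9)@(7, 19): e=[8,2,10] → X
    (4,9)@(9, 19): e=[12,-2,10] → .
    (1,10)@(3, 21): e=[12,18,-10] → .
    (2,10)@(5, 21): e=[16,14,-10] → .
    (3,10)@(7, 21): e=[20,10,-10] → .
  covered (3 px):
    . . . . . . . . . . .
    . . . . . . . . . . .
    . . . . . . . . . . .
    . . . . . . . . . . .
    . . . . . . . . . . .
    . . . . . . . . . . .
    . . . . . . . . . . .
    . . . . . . . . . . .
    . . . . . . . . . . .
    . X X X . . . . . . .
    . . . . . . . . . . .
T4:
  2·area = 64  (B↔C swapped to make it positive)
  edge (18, 6)→(14, 18): d=(-4,12) right/bottom  bias=-1
  edge (14, 18)→(10, 14): d=(-4,-4) top-left  bias=+0
  edge (10, 14)→(18, 6): d=(8,-8) top-left  bias=+0
    (9,1)@(19, 3): e=[0,80,-16] → .  [on edge]
    (10,1)@(21, 3): e=[-24,88,0] → .  [on edge]
    (0,2)@(1, 5): e=[208,0,-144] → .  [on edge]
    (9,2)@(19, 5): e=[-8,72,0] → .  [on edge]
    (1,3)@(3, 7): e=[176,0,-112] → .  [on edge]
    (8,3)@(17, 7): e=[8,56,0] → X  [on edge]
    (9,3)@(19, 7): e=[-16,64,16] → .
    (2,4)@(5, 9): e=[144,0,-80] → .  [on edge]
    (7,4)@(15, 9): e=[24,40,0] → X  [on edge]
    (8,4)@(17, 9): e=[0,48,16] → .  [on edge]
    (3,5)@(7, 11): e=[112,0,-48] → .  [on edge]
    (6,5)@(13, 11): e=[40,24,0] → X  [on edge]
    (4,6)@(9, 13): e=[80,0,-16] → .  [on edge]
    (5,6)@(11, 13): e=[56,8,0] → X  [on edge]
    (4,7)@(9, 15): e=[72,-8,0] → .  [on edge]
    (5,7)@(11, 15): e=[48,0,16] → X  [on edge]
    (7,7)@(15, 15): e=[0,16,48] → .  [on edge]
    (3,8)@(7, 17): e=[88,-24,0] → .  [on edge]
    (6,8)@(13, 17): e=[16,0,48] → X  [on edge]
    (2,9)@(5, 19): e=[104,-40,0] → .  [on edge]
    (7,9)@(15, 19): e=[-16,0,80] → .  [on edge]
    (1,10)@(3, 21): e=[120,-56,0] → .  [on edge]
    (6,10)@(13, 21): e=[0,-16,80] → .  [on edge]
    (8,10)@(17, 21): e=[-48,0,112] → .  [on edge]
  covered (10 px):
    . . . . . . . . . . .
    . . . . . . . . . . .
    . . . . . . . . . . .
    . . . . . . . . X . .
    . . . . . . . X . . .
    . . . . . . X X . . .
    . . . . . X X X . . .
    . . . . . X X . . . .
    . . . . . . X . . . .
    . . . . . . . . . . .
    . . . . . . . . . . .

Result: 32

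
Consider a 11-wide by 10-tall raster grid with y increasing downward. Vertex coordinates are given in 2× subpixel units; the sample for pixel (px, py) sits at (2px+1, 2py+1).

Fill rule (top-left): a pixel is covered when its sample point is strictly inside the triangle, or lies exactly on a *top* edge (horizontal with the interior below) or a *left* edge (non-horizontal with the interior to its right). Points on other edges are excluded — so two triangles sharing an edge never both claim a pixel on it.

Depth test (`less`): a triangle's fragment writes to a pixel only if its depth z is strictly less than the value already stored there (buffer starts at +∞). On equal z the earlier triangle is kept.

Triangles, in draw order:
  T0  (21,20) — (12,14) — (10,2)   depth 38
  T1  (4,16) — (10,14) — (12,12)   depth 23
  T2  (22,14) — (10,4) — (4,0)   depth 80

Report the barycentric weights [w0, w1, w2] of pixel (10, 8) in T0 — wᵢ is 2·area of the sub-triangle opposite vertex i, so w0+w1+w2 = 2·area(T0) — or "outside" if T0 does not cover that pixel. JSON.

T0:
  2·area = 96
  edge (21, 20)→(12, 14): d=(-9,-6) top-left  bias=+0
  edge (12, 14)→(10, 2): d=(-2,-12) top-left  bias=+0
  edge (10, 2)→(21, 20): d=(11,18) right/bottom  bias=-1
    (5,2)@(11, 5): e=[75,6,15] → #
    (6,2)@(13, 5): e=[87,30,-21] → ·
    (5,3)@(11, 7): e=[57,2,37] → #
    (6,3)@(13, 7): e=[69,26,1] → #
    (7,3)@(15, 7): e=[81,50,-35] → ·
    (5,4)@(11, 9): e=[39,-2,59] → ·
    (6,4)@(13, 9): e=[51,22,23] → #
    (7,4)@(15, 9): e=[63,46,-13] → ·
    (6,5)@(13, 11): e=[33,18,45] → #
    (7,5)@(15, 11): e=[45,42,9] → #
    (8,5)@(17, 11): e=[57,66,-27] → ·
    (6,6)@(13, 13): e=[15,14,67] → #
  covered (12 px):
    · · · · · · · · · · ·
    · · · · · · · · · · ·
    · · · · · # · · · · ·
    · · · · · # # · · · ·
    · · · · · · # · · · ·
    · · · · · · # # · · ·
    · · · · · · # # · · ·
    · · · · · · · # # · ·
    · · · · · · · · # # ·
    · · · · · · · · · · ·
T1:
  2·area = 8  (B↔C swapped to make it positive)
  edge (4, 16)→(12, 12): d=(8,-4) top-left  bias=+0
  edge (12, 12)→(10, 14): d=(-2,2) right/bottom  bias=-1
  edge (10, 14)→(4, 16): d=(-6,2) right/bottom  bias=-1
    (10,1)@(21, 3): e=[-36,0,44] → ·  [on edge]
    (9,2)@(19, 5): e=[-28,0,36] → ·  [on edge]
    (8,3)@(17, 7): e=[-20,0,28] → ·  [on edge]
    (7,4)@(15, 9): e=[-12,0,20] → ·  [on edge]
    (6,5)@(13, 11): e=[-4,0,12] → ·  [on edge]
    (9,5)@(19, 11): e=[20,-12,0] → ·  [on edge]
    (5,6)@(11, 13): e=[4,0,4] → ·  [on edge]
    (6,6)@(13, 13): e=[12,-4,0] → ·  [on edge]
    (3,7)@(7, 15): e=[4,4,0] → ·  [on edge]
    (4,7)@(9, 15): e=[12,0,-4] → ·  [on edge]
    (0,8)@(1, 17): e=[-4,12,0] → ·  [on edge]
    (3,8)@(7, 17): e=[20,0,-12] → ·  [on edge]
    (2,9)@(5, 19): e=[28,0,-20] → ·  [on edge]
  covered (0 px):
    · · · · · · · · · · ·
    · · · · · · · · · · ·
    · · · · · · · · · · ·
    · · · · · · · · · · ·
    · · · · · · · · · · ·
    · · · · · · · · · · ·
    · · · · · · · · · · ·
    · · · · · · · · · · ·
    · · · · · · · · · · ·
    · · · · · · · · · · ·
T2:
  2·area = 12  (B↔C swapped to make it positive)
  edge (22, 14)→(4, 0): d=(-18,-14) top-left  bias=+0
  edge (4, 0)→(10, 4): d=(6,4) right/bottom  bias=-1
  edge (10, 4)→(22, 14): d=(12,10) right/bottom  bias=-1
    (5,2)@(11, 5): e=[8,2,2] → #
    (6,2)@(13, 5): e=[36,-6,-18] → ·
    (5,3)@(11, 7): e=[-28,14,26] → ·
    (6,3)@(13, 7): e=[0,6,6] → #  [on edge]
    (7,3)@(15, 7): e=[28,-2,-14] → ·
    (6,4)@(13, 9): e=[-36,18,30] → ·
  covered (2 px):
    · · · · · · · · · · ·
    · · · · · · · · · · ·
    · · · · · # · · · · ·
    · · · · · · # · · · ·
    · · · · · · · · · · ·
    · · · · · · · · · · ·
    · · · · · · · · · · ·
    · · · · · · · · · · ·
    · · · · · · · · · · ·
    · · · · · · · · · · ·

Result: "outside"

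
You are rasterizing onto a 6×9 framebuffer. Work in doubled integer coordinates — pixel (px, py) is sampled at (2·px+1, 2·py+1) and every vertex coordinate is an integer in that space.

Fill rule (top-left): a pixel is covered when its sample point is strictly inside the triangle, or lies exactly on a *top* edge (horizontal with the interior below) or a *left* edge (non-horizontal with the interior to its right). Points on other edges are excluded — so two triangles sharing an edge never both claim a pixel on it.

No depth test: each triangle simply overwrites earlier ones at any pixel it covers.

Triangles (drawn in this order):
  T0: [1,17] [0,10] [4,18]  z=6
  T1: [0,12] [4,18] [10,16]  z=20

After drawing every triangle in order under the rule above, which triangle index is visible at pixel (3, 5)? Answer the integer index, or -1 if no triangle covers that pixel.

T0:
  2·area = 20
  edge (1, 17)→(0, 10): d=(-1,-7) top-left  bias=+0
  edge (0, 10)→(4, 18): d=(4,8) right/bottom  bias=-1
  edge (4, 18)→(1, 17): d=(-3,-1) top-left  bias=+0
    (0,6)@(1, 13): e=[4,4,12] → X
    (1,6)@(3, 13): e=[18,-12,14] → .
    (0,7)@(1, 15): e=[2,12,6] → X
    (1,7)@(3, 15): e=[16,-4,8] → .
    (0,8)@(1, 17): e=[0,20,0] → X  [on edge]
    (1,8)@(3, 17): e=[14,4,2] → X
    (2,8)@(5, 17): e=[28,-12,4] → .
  covered (4 px):
    . . . . . .
    . . . . . .
    . . . . . .
    . . . . . .
    . . . . . .
    . . . . . .
    X . . . . .
    X . . . . .
    X X . . . .
T1:
  2·area = 44  (B↔C swapped to make it positive)
  edge (0, 12)→(10, 16): d=(10,4) right/bottom  bias=-1
  edge (10, 16)→(4, 18): d=(-6,2) right/bottom  bias=-1
  edge (4, 18)→(0, 12): d=(-4,-6) top-left  bias=+0
    (0,6)@(1, 13): e=[6,36,2] → X
    (1,6)@(3, 13): e=[-2,32,14] → .
    (0,7)@(1, 15): e=[26,24,-6] → .
    (1,7)@(3, 15): e=[18,20,6] → X
    (2,7)@(5, 15): e=[10,16,18] → X
    (3,7)@(7, 15): e=[2,12,30] → X
    (4,7)@(9, 15): e=[-6,8,42] → .
    (1,8)@(3, 17): e=[38,8,-2] → .
    (2,8)@(5, 17): e=[30,4,10] → X
    (3,8)@(7, 17): e=[22,0,22] → .  [on edge]
  covered (5 px):
    . . . . . .
    . . . . . .
    . . . . . .
    . . . . . .
    . . . . . .
    . . . . . .
    X . . . . .
    . X X X . .
    . . X . . .

Z-buffer (winner per pixel, '.' = empty):
  . . . . . .
  . . . . . .
  . . . . . .
  . . . . . .
  . . . . . .
  . . . . . .
  1 . . . . .
  0 1 1 1 . .
  0 0 1 . . .

Final: -1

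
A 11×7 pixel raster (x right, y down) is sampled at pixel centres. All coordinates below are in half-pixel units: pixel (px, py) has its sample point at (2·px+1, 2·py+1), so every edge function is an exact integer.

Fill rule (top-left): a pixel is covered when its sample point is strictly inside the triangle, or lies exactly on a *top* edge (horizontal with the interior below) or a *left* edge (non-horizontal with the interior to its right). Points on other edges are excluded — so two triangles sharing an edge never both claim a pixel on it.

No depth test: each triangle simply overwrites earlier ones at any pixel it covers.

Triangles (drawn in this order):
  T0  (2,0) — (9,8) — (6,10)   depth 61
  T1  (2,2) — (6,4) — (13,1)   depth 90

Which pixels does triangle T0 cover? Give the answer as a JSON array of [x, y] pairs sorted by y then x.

T0:
  2·area = 38
  edge (2, 0)→(9, 8): d=(7,8) right/bottom  bias=-1
  edge (9, 8)→(6, 10): d=(-3,2) right/bottom  bias=-1
  edge (6, 10)→(2, 0): d=(-4,-10) top-left  bias=+0
    (2,2)@(5, 5): e=[11,17,10] → █
    (3,2)@(7, 5): e=[-5,13,30] → ·
    (2,3)@(5, 7): e=[25,11,2] → █
    (3,3)@(7, 7): e=[9,7,22] → █
    (4,3)@(9, 7): e=[-7,3,42] → ·
    (2,4)@(5, 9): e=[39,5,-6] → ·
    (3,4)@(7, 9): e=[23,1,14] → █
    (4,4)@(9, 9): e=[7,-3,34] → ·
    (3,5)@(7, 11): e=[37,-5,6] → ·
  covered (4 px):
    · · · · · · · · · · ·
    · · · · · · · · · · ·
    · · █ · · · · · · · ·
    · · █ █ · · · · · · ·
    · · · █ · · · · · · ·
    · · · · · · · · · · ·
    · · · · · · · · · · ·
T1:
  2·area = 26  (B↔C swapped to make it positive)
  edge (2, 2)→(13, 1): d=(11,-1) top-left  bias=+0
  edge (13, 1)→(6, 4): d=(-7,3) right/bottom  bias=-1
  edge (6, 4)→(2, 2): d=(-4,-2) top-left  bias=+0
    (6,0)@(13, 1): e=[0,0,26] → ·  [on edge]
    (2,1)@(5, 3): e=[14,10,2] → █
    (3,1)@(7, 3): e=[16,4,6] → █
    (4,1)@(9, 3): e=[18,-2,10] → ·
    (2,2)@(5, 5): e=[36,-4,-6] → ·
    (3,2)@(7, 5): e=[38,-10,-2] → ·
  covered (2 px):
    · · · · · · · · · · ·
    · · █ █ · · · · · · ·
    · · · · · · · · · · ·
    · · · · · · · · · · ·
    · · · · · · · · · · ·
    · · · · · · · · · · ·
    · · · · · · · · · · ·

Answer: [[2,2],[2,3],[3,3],[3,4]]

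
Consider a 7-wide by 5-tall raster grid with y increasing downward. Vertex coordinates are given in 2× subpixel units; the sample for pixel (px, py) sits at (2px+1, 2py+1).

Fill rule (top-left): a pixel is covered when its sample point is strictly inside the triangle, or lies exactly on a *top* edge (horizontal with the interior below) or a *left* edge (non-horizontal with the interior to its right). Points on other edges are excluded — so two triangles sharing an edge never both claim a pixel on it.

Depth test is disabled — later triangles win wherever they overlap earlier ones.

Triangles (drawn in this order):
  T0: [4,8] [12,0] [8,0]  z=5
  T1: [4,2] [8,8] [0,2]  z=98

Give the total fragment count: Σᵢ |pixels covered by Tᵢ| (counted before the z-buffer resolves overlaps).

T0:
  2·area = 32  (B↔C swapped to make it positive)
  edge (4, 8)→(8, 0): d=(4,-8) top-left  bias=+0
  edge (8, 0)→(12, 0): d=(4,0) top-left  bias=+0
  edge (12, 0)→(4, 8): d=(-8,8) right/bottom  bias=-1
    (4,0)@(9, 1): e=[12,4,16] → X
    (5,0)@(11, 1): e=[28,4,0] → .  [on edge]
    (3,1)@(7, 3): e=[4,12,16] → X
    (4,1)@(9, 3): e=[20,12,0] → .  [on edge]
    (3,2)@(7, 5): e=[12,20,0] → .  [on edge]
    (2,3)@(5, 7): e=[4,28,0] → .  [on edge]
    (1,4)@(3, 9): e=[-4,36,0] → .  [on edge]
  covered (2 px):
    . . . . X . .
    . . . X . . .
    . . . . . . .
    . . . . . . .
    . . . . . . .
T1:
  2·area = 24
  edge (4, 2)→(8, 8): d=(4,6) right/bottom  bias=-1
  edge (8, 8)→(0, 2): d=(-8,-6) top-left  bias=+0
  edge (0, 2)→(4, 2): d=(4,0) top-left  bias=+0
    (1,1)@(3, 3): e=[10,10,4] → X
    (2,1)@(5, 3): e=[-2,22,4] → .
    (1,2)@(3, 5): e=[18,-6,12] → .
    (2,2)@(5, 5): e=[6,6,12] → X
    (3,2)@(7, 5): e=[-6,18,12] → .
    (2,3)@(5, 7): e=[14,-10,20] → .
    (3,3)@(7, 7): e=[2,2,20] → X
    (4,3)@(9, 7): e=[-10,14,20] → .
    (3,4)@(7, 9): e=[10,-14,28] → .
  covered (3 px):
    . . . . . . .
    . X . . . . .
    . . X . . . .
    . . . X . . .
    . . . . . . .

Answer: 5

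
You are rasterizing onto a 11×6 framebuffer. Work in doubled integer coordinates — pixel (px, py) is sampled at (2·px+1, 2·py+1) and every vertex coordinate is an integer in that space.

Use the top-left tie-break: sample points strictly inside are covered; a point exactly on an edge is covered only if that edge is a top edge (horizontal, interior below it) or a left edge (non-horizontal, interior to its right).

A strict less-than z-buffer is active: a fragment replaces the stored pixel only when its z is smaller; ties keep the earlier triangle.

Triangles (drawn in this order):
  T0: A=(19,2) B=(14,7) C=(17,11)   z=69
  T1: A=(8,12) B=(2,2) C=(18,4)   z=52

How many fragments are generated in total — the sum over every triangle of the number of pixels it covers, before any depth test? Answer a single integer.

T0:
  2·area = 35  (B↔C swapped to make it positive)
  edge (19, 2)→(17, 11): d=(-2,9) right/bottom  bias=-1
  edge (17, 11)→(14, 7): d=(-3,-4) top-left  bias=+0
  edge (14, 7)→(19, 2): d=(5,-5) top-left  bias=+0
    (5,1)@(11, 3): e=[70,0,-35] → ·  [on edge]
    (8,2)@(17, 5): e=[12,18,5] → #
    (9,2)@(19, 5): e=[-6,26,15] → ·
    (7,3)@(15, 7): e=[26,4,5] → #
    (9,3)@(19, 7): e=[-10,20,25] → ·
    (7,4)@(15, 9): e=[22,-2,15] → ·
    (8,4)@(17, 9): e=[4,6,25] → #
    (9,4)@(19, 9): e=[-14,14,35] → ·
    (8,5)@(17, 11): e=[0,0,35] → ·  [on edge]
  covered (4 px):
    · · · · · · · · · · ·
    · · · · · · · · · · ·
    · · · · · · · · # · ·
    · · · · · · · # # · ·
    · · · · · · · · # · ·
    · · · · · · · · · · ·
T1:
  2·area = 148
  edge (8, 12)→(2, 2): d=(-6,-10) top-left  bias=+0
  edge (2, 2)→(18, 4): d=(16,2) right/bottom  bias=-1
  edge (18, 4)→(8, 12): d=(-10,8) right/bottom  bias=-1
    (1,1)@(3, 3): e=[4,14,130] → #
    (2,1)@(5, 3): e=[24,10,114] → #
    (3,1)@(7, 3): e=[44,6,98] → #
    (4,1)@(9, 3): e=[64,2,82] → #
    (5,1)@(11, 3): e=[84,-2,66] → ·
    (1,2)@(3, 5): e=[-8,46,110] → ·
    (2,2)@(5, 5): e=[12,42,94] → #
    (5,2)@(11, 5): e=[72,30,46] → #
    (6,2)@(13, 5): e=[92,26,30] → #
    (7,2)@(15, 5): e=[112,22,14] → #
    (8,2)@(17, 5): e=[132,18,-2] → ·
    (2,3)@(5, 7): e=[0,74,74] → #  [on edge]
  covered (19 px):
    · · · · · · · · · · ·
    · # # # # · · · · · ·
    · · # # # # # # · · ·
    · · # # # # # · · · ·
    · · · # # # · · · · ·
    · · · · # · · · · · ·

Final: 23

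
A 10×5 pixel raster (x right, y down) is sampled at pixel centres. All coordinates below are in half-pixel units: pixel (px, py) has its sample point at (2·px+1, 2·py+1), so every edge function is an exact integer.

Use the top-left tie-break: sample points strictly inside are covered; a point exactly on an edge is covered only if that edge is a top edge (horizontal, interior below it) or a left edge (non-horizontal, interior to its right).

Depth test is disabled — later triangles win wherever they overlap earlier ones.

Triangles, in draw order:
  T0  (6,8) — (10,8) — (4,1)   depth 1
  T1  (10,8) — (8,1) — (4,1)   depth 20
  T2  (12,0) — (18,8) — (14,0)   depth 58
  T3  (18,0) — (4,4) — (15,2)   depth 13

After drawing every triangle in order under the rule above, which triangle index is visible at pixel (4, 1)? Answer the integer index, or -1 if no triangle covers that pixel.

T0:
  2·area = 28  (B↔C swapped to make it positive)
  edge (6, 8)→(4, 1): d=(-2,-7) top-left  bias=+0
  edge (4, 1)→(10, 8): d=(6,7) right/bottom  bias=-1
  edge (10, 8)→(6, 8): d=(-4,0) right/bottom  bias=-1
    (2,1)@(5, 3): e=[3,5,20] → #
    (3,1)@(7, 3): e=[17,-9,20] → ·
    (2,2)@(5, 5): e=[-1,17,12] → ·
    (3,2)@(7, 5): e=[13,3,12] → #
    (4,2)@(9, 5): e=[27,-11,12] → ·
    (3,3)@(7, 7): e=[9,15,4] → #
    (4,3)@(9, 7): e=[23,1,4] → #
    (5,3)@(11, 7): e=[37,-13,4] → ·
    (3,4)@(7, 9): e=[5,27,-4] → ·
    (4,4)@(9, 9): e=[19,13,-4] → ·
  covered (4 px):
    · · · · · · · · · ·
    · · # · · · · · · ·
    · · · # · · · · · ·
    · · · # # · · · · ·
    · · · · · · · · · ·
T1:
  2·area = 28  (B↔C swapped to make it positive)
  edge (10, 8)→(4, 1): d=(-6,-7) top-left  bias=+0
  edge (4, 1)→(8, 1): d=(4,0) top-left  bias=+0
  edge (8, 1)→(10, 8): d=(2,7) right/bottom  bias=-1
    (0,0)@(1, 1): e=[-21,0,49] → ·  [on edge]
    (1,0)@(3, 1): e=[-7,0,35] → ·  [on edge]
    (2,0)@(5, 1): e=[7,0,21] → #  [on edge]
    (3,0)@(7, 1): e=[21,0,7] → #  [on edge]
    (4,0)@(9, 1): e=[35,0,-7] → ·  [on edge]
    (5,0)@(11, 1): e=[49,0,-21] → ·  [on edge]
    (6,0)@(13, 1): e=[63,0,-35] → ·  [on edge]
    (7,0)@(15, 1): e=[77,0,-49] → ·  [on edge]
    (8,0)@(17, 1): e=[91,0,-63] → ·  [on edge]
    (9,0)@(19, 1): e=[105,0,-77] → ·  [on edge]
    (2,1)@(5, 3): e=[-5,8,25] → ·
    (3,1)@(7, 3): e=[9,8,11] → #
  covered (4 px):
    · · # # · · · · · ·
    · · · # · · · · · ·
    · · · · # · · · · ·
    · · · · · · · · · ·
    · · · · · · · · · ·
T2:
  2·area = 16  (B↔C swapped to make it positive)
  edge (12, 0)→(14, 0): d=(2,0) top-left  bias=+0
  edge (14, 0)→(18, 8): d=(4,8) right/bottom  bias=-1
  edge (18, 8)→(12, 0): d=(-6,-8) top-left  bias=+0
    (6,0)@(13, 1): e=[2,12,2] → #
    (7,0)@(15, 1): e=[2,-4,18] → ·
    (6,1)@(13, 3): e=[6,20,-10] → ·
    (7,1)@(15, 3): e=[6,4,6] → #
    (8,1)@(17, 3): e=[6,-12,22] → ·
    (7,2)@(15, 5): e=[10,12,-6] → ·
  covered (2 px):
    · · · · · · # · · ·
    · · · · · · · # · ·
    · · · · · · · · · ·
    · · · · · · · · · ·
    · · · · · · · · · ·
T3:
  2·area = 16  (B↔C swapped to make it positive)
  edge (18, 0)→(15, 2): d=(-3,2) right/bottom  bias=-1
  edge (15, 2)→(4, 4): d=(-11,2) right/bottom  bias=-1
  edge (4, 4)→(18, 0): d=(14,-4) top-left  bias=+0
    (7,0)@(15, 1): e=[3,11,2] → #
    (8,0)@(17, 1): e=[-1,7,10] → ·
    (4,1)@(9, 3): e=[9,1,6] → #
    (5,1)@(11, 3): e=[5,-3,14] → ·
    (7,1)@(15, 3): e=[-3,-11,30] → ·
    (4,2)@(9, 5): e=[3,-21,34] → ·
  covered (2 px):
    · · · · · · · # · ·
    · · · · # · · · · ·
    · · · · · · · · · ·
    · · · · · · · · · ·
    · · · · · · · · · ·

Z-buffer (winner per pixel, '.' = empty):
  . . 1 1 . . 2 3 . .
  . . 0 1 3 . . 2 . .
  . . . 0 1 . . . . .
  . . . 0 0 . . . . .
  . . . . . . . . . .

Result: 3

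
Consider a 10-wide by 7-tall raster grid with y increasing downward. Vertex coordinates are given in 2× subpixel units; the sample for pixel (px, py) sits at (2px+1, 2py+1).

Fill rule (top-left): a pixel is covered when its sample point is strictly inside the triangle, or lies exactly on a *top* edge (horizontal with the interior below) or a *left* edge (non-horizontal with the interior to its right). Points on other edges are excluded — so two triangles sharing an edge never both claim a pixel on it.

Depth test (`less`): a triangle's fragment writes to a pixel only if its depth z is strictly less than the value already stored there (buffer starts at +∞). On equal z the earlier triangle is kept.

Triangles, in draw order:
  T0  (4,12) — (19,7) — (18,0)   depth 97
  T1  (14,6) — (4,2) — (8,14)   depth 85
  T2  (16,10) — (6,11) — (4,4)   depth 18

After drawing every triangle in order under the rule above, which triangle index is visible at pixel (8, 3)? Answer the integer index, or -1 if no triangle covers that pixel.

T0:
  2·area = 110  (B↔C swapped to make it positive)
  edge (4, 12)→(18, 0): d=(14,-12) top-left  bias=+0
  edge (18, 0)→(19, 7): d=(1,7) right/bottom  bias=-1
  edge (19, 7)→(4, 12): d=(-15,5) right/bottom  bias=-1
    (8,0)@(17, 1): e=[2,8,100] → X
    (9,0)@(19, 1): e=[26,-6,90] → .
    (7,1)@(15, 3): e=[6,24,80] → X
    (9,1)@(19, 3): e=[54,-4,60] → .
    (6,2)@(13, 5): e=[10,40,60] → X
    (9,2)@(19, 5): e=[82,-2,30] → .
    (5,3)@(11, 7): e=[14,56,40] → X
    (9,3)@(19, 7): e=[110,0,0] → .  [on edge]
    (4,4)@(9, 9): e=[18,72,20] → X
    (6,4)@(13, 9): e=[66,44,0] → .  [on edge]
    (7,4)@(15, 9): e=[90,30,-10] → .
    (8,4)@(17, 9): e=[114,16,-20] → .
    (3,5)@(7, 11): e=[22,88,0] → .  [on edge]
    (0,6)@(1, 13): e=[-22,132,0] → .  [on edge]
  covered (12 px):
    . . . . . . . . X .
    . . . . . . . X X .
    . . . . . . X X X .
    . . . . . X X X X .
    . . . . X X . . . .
    . . . . . . . . . .
    . . . . . . . . . .
T1:
  2·area = 104  (B↔C swapped to make it positive)
  edge (14, 6)→(8, 14): d=(-6,8) right/bottom  bias=-1
  edge (8, 14)→(4, 2): d=(-4,-12) top-left  bias=+0
  edge (4, 2)→(14, 6): d=(10,4) right/bottom  bias=-1
    (2,1)@(5, 3): e=[90,8,6] → X
    (3,1)@(7, 3): e=[74,32,-2] → .
    (2,2)@(5, 5): e=[78,0,26] → X  [on edge]
    (3,2)@(7, 5): e=[62,24,18] → X
    (4,2)@(9, 5): e=[46,48,10] → X
    (5,2)@(11, 5): e=[30,72,2] → X
    (6,2)@(13, 5): e=[14,96,-6] → .
    (2,3)@(5, 7): e=[66,-8,46] → .
    (3,3)@(7, 7): e=[50,16,38] → X
    (6,3)@(13, 7): e=[2,88,14] → X
    (7,3)@(15, 7): e=[-14,112,6] → .
    (3,4)@(7, 9): e=[38,8,58] → X
    (3,5)@(7, 11): e=[26,0,78] → X  [on edge]
  covered (14 px):
    . . . . . . . . . .
    . . X . . . . . . .
    . . X X X X . . . .
    . . . X X X X . . .
    . . . X X X . . . .
    . . . X X . . . . .
    . . . . . . . . . .
T2:
  2·area = 72
  edge (16, 10)→(6, 11): d=(-10,1) right/bottom  bias=-1
  edge (6, 11)→(4, 4): d=(-2,-7) top-left  bias=+0
  edge (4, 4)→(16, 10): d=(12,6) right/bottom  bias=-1
    (2,2)@(5, 5): e=[61,5,6] → X
    (3,2)@(7, 5): e=[59,19,-6] → .
    (2,3)@(5, 7): e=[41,1,30] → X
    (3,3)@(7, 7): e=[39,15,18] → X
    (4,3)@(9, 7): e=[37,29,6] → X
    (5,3)@(11, 7): e=[35,43,-6] → .
    (2,4)@(5, 9): e=[21,-3,54] → .
    (3,4)@(7, 9): e=[19,11,42] → X
    (5,4)@(11, 9): e=[15,39,18] → X
    (6,4)@(13, 9): e=[13,53,6] → X
    (7,4)@(15, 9): e=[11,67,-6] → .
    (3,5)@(7, 11): e=[-1,7,66] → .
  covered (8 px):
    . . . . . . . . . .
    . . . . . . . . . .
    . . X . . . . . . .
    . . X X X . . . . .
    . . . X X X X . . .
    . . . . . . . . . .
    . . . . . . . . . .

Z-buffer (winner per pixel, '.' = empty):
  . . . . . . . . 0 .
  . . 1 . . . . 0 0 .
  . . 2 1 1 1 0 0 0 .
  . . 2 2 2 1 1 0 0 .
  . . . 2 2 2 2 . . .
  . . . 1 1 . . . . .
  . . . . . . . . . .

Result: 0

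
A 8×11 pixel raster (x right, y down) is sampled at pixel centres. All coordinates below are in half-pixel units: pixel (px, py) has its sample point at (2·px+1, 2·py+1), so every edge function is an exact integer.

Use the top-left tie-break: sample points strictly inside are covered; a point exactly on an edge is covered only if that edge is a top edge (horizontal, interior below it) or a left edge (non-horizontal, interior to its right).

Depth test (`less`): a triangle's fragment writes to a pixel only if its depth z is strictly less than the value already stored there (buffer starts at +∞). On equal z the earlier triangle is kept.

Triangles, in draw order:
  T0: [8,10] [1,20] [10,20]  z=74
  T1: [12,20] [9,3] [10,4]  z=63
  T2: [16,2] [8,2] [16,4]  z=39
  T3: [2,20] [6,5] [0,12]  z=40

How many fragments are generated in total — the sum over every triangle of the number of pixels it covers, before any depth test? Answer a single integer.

T0:
  2·area = 90  (B↔C swapped to make it positive)
  edge (8, 10)→(10, 20): d=(2,10) right/bottom  bias=-1
  edge (10, 20)→(1, 20): d=(-9,0) right/bottom  bias=-1
  edge (1, 20)→(8, 10): d=(7,-10) top-left  bias=+0
    (3,2)@(7, 5): e=[0,135,-45] → ·  [on edge]
    (3,6)@(7, 13): e=[16,63,11] → █
    (4,6)@(9, 13): e=[-4,63,31] → ·
    (2,7)@(5, 15): e=[40,45,5] → █
    (4,7)@(9, 15): e=[0,45,45] → ·  [on edge]
    (2,8)@(5, 17): e=[44,27,19] → █
    (4,8)@(9, 17): e=[4,27,59] → █
    (5,8)@(11, 17): e=[-16,27,79] → ·
    (1,9)@(3, 19): e=[68,9,13] → █
    (5,9)@(11, 19): e=[-12,9,93] → ·
    (1,10)@(3, 21): e=[72,-9,27] → ·
    (2,10)@(5, 21): e=[52,-9,47] → ·
  covered (10 px):
    · · · · · · · ·
    · · · · · · · ·
    · · · · · · · ·
    · · · · · · · ·
    · · · · · · · ·
    · · · · · · · ·
    · · · █ · · · ·
    · · █ █ · · · ·
    · · █ █ █ · · ·
    · █ █ █ █ · · ·
    · · · · · · · ·
T1:
  2·area = 14
  edge (12, 20)→(9, 3): d=(-3,-17) top-left  bias=+0
  edge (9, 3)→(10, 4): d=(1,1) right/bottom  bias=-1
  edge (10, 4)→(12, 20): d=(2,16) right/bottom  bias=-1
    (3,0)@(7, 1): e=[-28,0,42] → ·  [on edge]
    (4,1)@(9, 3): e=[0,0,14] → ·  [on edge]
    (5,2)@(11, 5): e=[28,0,-14] → ·  [on edge]
    (6,3)@(13, 7): e=[56,0,-42] → ·  [on edge]
    (7,4)@(15, 9): e=[84,0,-70] → ·  [on edge]
    (5,6)@(11, 13): e=[4,8,2] → █
    (6,6)@(13, 13): e=[38,6,-30] → ·
    (5,7)@(11, 15): e=[-2,10,6] → ·
  covered (1 px):
    · · · · · · · ·
    · · · · · · · ·
    · · · · · · · ·
    · · · · · · · ·
    · · · · · · · ·
    · · · · · · · ·
    · · · · · █ · ·
    · · · · · · · ·
    · · · · · · · ·
    · · · · · · · ·
    · · · · · · · ·
T2:
  2·area = 16  (B↔C swapped to make it positive)
  edge (16, 2)→(16, 4): d=(0,2) right/bottom  bias=-1
  edge (16, 4)→(8, 2): d=(-8,-2) top-left  bias=+0
  edge (8, 2)→(16, 2): d=(8,0) top-left  bias=+0
    (6,1)@(13, 3): e=[6,2,8] → █
    (7,1)@(15, 3): e=[2,6,8] → █
    (6,2)@(13, 5): e=[6,-14,24] → ·
    (7,2)@(15, 5): e=[2,-10,24] → ·
  covered (2 px):
    · · · · · · · ·
    · · · · · · █ █
    · · · · · · · ·
    · · · · · · · ·
    · · · · · · · ·
    · · · · · · · ·
    · · · · · · · ·
    · · · · · · · ·
    · · · · · · · ·
    · · · · · · · ·
    · · · · · · · ·
T3:
  2·area = 62  (B↔C swapped to make it positive)
  edge (2, 20)→(0, 12): d=(-2,-8) top-left  bias=+0
  edge (0, 12)→(6, 5): d=(6,-7) top-left  bias=+0
  edge (6, 5)→(2, 20): d=(-4,15) right/bottom  bias=-1
    (2,3)@(5, 7): e=[50,5,7] → █
    (3,3)@(7, 7): e=[66,19,-23] → ·
    (1,4)@(3, 9): e=[30,3,29] → █
    (2,4)@(5, 9): e=[46,17,-1] → ·
    (0,5)@(1, 11): e=[10,1,51] → █
    (2,5)@(5, 11): e=[42,29,-9] → ·
    (0,6)@(1, 13): e=[6,13,43] → █
    (2,6)@(5, 13): e=[38,41,-17] → ·
    (0,7)@(1, 15): e=[2,25,35] → █
    (2,7)@(5, 15): e=[34,53,-25] → ·
    (0,8)@(1, 17): e=[-2,37,27] → ·
    (1,8)@(3, 17): e=[14,51,-3] → ·
  covered (8 px):
    · · · · · · · ·
    · · · · · · · ·
    · · · · · · · ·
    · · █ · · · · ·
    · █ · · · · · ·
    █ █ · · · · · ·
    █ █ · · · · · ·
    █ █ · · · · · ·
    · · · · · · · ·
    · · · · · · · ·
    · · · · · · · ·

Result: 21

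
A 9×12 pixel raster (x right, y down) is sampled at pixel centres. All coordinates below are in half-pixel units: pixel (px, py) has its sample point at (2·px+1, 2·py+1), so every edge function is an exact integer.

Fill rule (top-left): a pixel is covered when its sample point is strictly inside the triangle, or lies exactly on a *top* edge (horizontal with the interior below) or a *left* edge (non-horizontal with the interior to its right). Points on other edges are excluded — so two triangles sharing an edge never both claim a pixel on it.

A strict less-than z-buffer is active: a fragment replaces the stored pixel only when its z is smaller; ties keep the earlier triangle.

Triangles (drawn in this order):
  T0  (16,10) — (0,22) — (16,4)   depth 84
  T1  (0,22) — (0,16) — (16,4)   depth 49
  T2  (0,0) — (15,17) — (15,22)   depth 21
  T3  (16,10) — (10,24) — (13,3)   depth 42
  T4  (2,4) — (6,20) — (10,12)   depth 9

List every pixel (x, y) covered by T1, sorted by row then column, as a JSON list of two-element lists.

T0:
  2·area = 96
  edge (16, 10)→(0, 22): d=(-16,12) right/bottom  bias=-1
  edge (0, 22)→(16, 4): d=(16,-18) top-left  bias=+0
  edge (16, 4)→(16, 10): d=(0,6) right/bottom  bias=-1
    (7,3)@(15, 7): e=[60,30,6] → X
    (8,3)@(17, 7): e=[36,66,-6] → .
    (6,4)@(13, 9): e=[52,26,18] → X
    (8,4)@(17, 9): e=[4,98,-6] → .
    (5,5)@(11, 11): e=[44,22,30] → X
    (7,5)@(15, 11): e=[-4,94,6] → .
    (4,6)@(9, 13): e=[36,18,42] → X
    (6,6)@(13, 13): e=[-12,90,18] → .
    (3,7)@(7, 15): e=[28,14,54] → X
    (5,7)@(11, 15): e=[-20,86,30] → .
    (2,8)@(5, 17): e=[20,10,66] → X
    (3,8)@(7, 17): e=[-4,46,54] → .
  covered (12 px):
    . . . . . . . . .
    . . . . . . . . .
    . . . . . . . . .
    . . . . . . . X .
    . . . . . . X X .
    . . . . . X X . .
    . . . . X X . . .
    . . . X X . . . .
    . . X . . . . . .
    . X . . . . . . .
    X . . . . . . . .
    . . . . . . . . .
T1:
  2·area = 96
  edge (0, 22)→(0, 16): d=(0,-6) top-left  bias=+0
  edge (0, 16)→(16, 4): d=(16,-12) top-left  bias=+0
  edge (16, 4)→(0, 22): d=(-16,18) right/bottom  bias=-1
    (7,2)@(15, 5): e=[90,4,2] → X
    (8,2)@(17, 5): e=[102,28,-34] → .
    (6,3)@(13, 7): e=[78,12,6] → X
    (7,3)@(15, 7): e=[90,36,-30] → .
    (5,4)@(11, 9): e=[66,20,10] → X
    (6,4)@(13, 9): e=[78,44,-26] → .
    (3,5)@(7, 11): e=[42,4,50] → X
    (4,5)@(9, 11): e=[54,28,14] → X
    (5,5)@(11, 11): e=[66,52,-22] → .
    (2,6)@(5, 13): e=[30,12,54] → X
    (4,6)@(9, 13): e=[54,60,-18] → .
    (1,7)@(3, 15): e=[18,20,58] → X
  covered (12 px):
    . . . . . . . . .
    . . . . . . . . .
    . . . . . . . X .
    . . . . . . X . .
    . . . . . X . . .
    . . . X X . . . .
    . . X X . . . . .
    . X X . . . . . .
    X X . . . . . . .
    X . . . . . . . .
    . . . . . . . . .
    . . . . . . . . .
T2:
  2·area = 75
  edge (0, 0)→(15, 17): d=(15,17) right/bottom  bias=-1
  edge (15, 17)→(15, 22): d=(0,5) right/bottom  bias=-1
  edge (15, 22)→(0, 0): d=(-15,-22) top-left  bias=+0
    (7,0)@(15, 1): e=[-240,0,315] → .  [on edge]
    (7,1)@(15, 3): e=[-210,0,285] → .  [on edge]
    (7,2)@(15, 5): e=[-180,0,255] → .  [on edge]
    (2,3)@(5, 7): e=[20,50,5] → X
    (3,3)@(7, 7): e=[-14,40,49] → .
    (7,3)@(15, 7): e=[-150,0,225] → .  [on edge]
    (2,4)@(5, 9): e=[50,50,-25] → .
    (3,4)@(7, 9): e=[16,40,19] → X
    (4,4)@(9, 9): e=[-18,30,63] → .
    (7,4)@(15, 9): e=[-120,0,195] → .  [on edge]
    (3,5)@(7, 11): e=[46,40,-11] → .
    (4,5)@(9, 11): e=[12,30,33] → X
    (7,5)@(15, 11): e=[-90,0,165] → .  [on edge]
    (7,6)@(15, 13): e=[-60,0,135] → .  [on edge]
    (7,7)@(15, 15): e=[-30,0,105] → .  [on edge]
    (7,8)@(15, 17): e=[0,0,75] → .  [on edge]
    (7,9)@(15, 19): e=[30,0,45] → .  [on edge]
    (7,10)@(15, 21): e=[60,0,15] → .  [on edge]
    (7,11)@(15, 23): e=[90,0,-15] → .  [on edge]
  covered (9 px):
    . . . . . . . . .
    . . . . . . . . .
    . . . . . . . . .
    . . X . . . . . .
    . . . X . . . . .
    . . . . X . . . .
    . . . . X X . . .
    . . . . . X X . .
    . . . . . . X . .
    . . . . . . X . .
    . . . . . . . . .
    . . . . . . . . .
T3:
  2·area = 84
  edge (16, 10)→(10, 24): d=(-6,14) right/bottom  bias=-1
  edge (10, 24)→(13, 3): d=(3,-21) top-left  bias=+0
  edge (13, 3)→(16, 10): d=(3,7) right/bottom  bias=-1
    (6,1)@(13, 3): e=[84,0,0] → .  [on edge]
    (6,2)@(13, 5): e=[72,6,6] → X
    (7,2)@(15, 5): e=[44,48,-8] → .
    (6,3)@(13, 7): e=[60,12,12] → X
    (7,3)@(15, 7): e=[32,54,-2] → .
    (6,4)@(13, 9): e=[48,18,18] → X
    (7,4)@(15, 9): e=[20,60,4] → X
    (8,4)@(17, 9): e=[-8,102,-10] → .
    (6,5)@(13, 11): e=[36,24,24] → X
    (8,5)@(17, 11): e=[-20,108,-4] → .
    (6,6)@(13, 13): e=[24,30,30] → X
    (7,6)@(15, 13): e=[-4,72,16] → .
    (5,8)@(11, 17): e=[28,0,56] → X  [on edge]
    (6,8)@(13, 17): e=[0,42,42] → .  [on edge]
  covered (11 px):
    . . . . . . . . .
    . . . . . . . . .
    . . . . . . X . .
    . . . . . . X . .
    . . . . . . X X .
    . . . . . . X X .
    . . . . . . X . .
    . . . . . . X . .
    . . . . . X . . .
    . . . . . X . . .
    . . . . . X . . .
    . . . . . . . . .
T4:
  2·area = 96  (B↔C swapped to make it positive)
  edge (2, 4)→(10, 12): d=(8,8) right/bottom  bias=-1
  edge (10, 12)→(6, 20): d=(-4,8) right/bottom  bias=-1
  edge (6, 20)→(2, 4): d=(-4,-16) top-left  bias=+0
    (0,1)@(1, 3): e=[0,108,-12] → .  [on edge]
    (1,2)@(3, 5): e=[0,84,12] → .  [on edge]
    (1,3)@(3, 7): e=[16,76,4] → X
    (2,3)@(5, 7): e=[0,60,36] → .  [on edge]
    (1,4)@(3, 9): e=[32,68,-4] → .
    (2,4)@(5, 9): e=[16,52,28] → X
    (3,4)@(7, 9): e=[0,36,60] → .  [on edge]
    (2,5)@(5, 11): e=[32,44,20] → X
    (3,5)@(7, 11): e=[16,28,52] → X
    (4,5)@(9, 11): e=[0,12,84] → .  [on edge]
    (2,6)@(5, 13): e=[48,36,12] → X
    (4,6)@(9, 13): e=[16,4,76] → X
    (5,6)@(11, 13): e=[0,-12,108] → .  [on edge]
    (6,7)@(13, 15): e=[0,-36,132] → .  [on edge]
    (7,8)@(15, 17): e=[0,-60,156] → .  [on edge]
    (8,9)@(17, 19): e=[0,-84,180] → .  [on edge]
  covered (10 px):
    . . . . . . . . .
    . . . . . . . . .
    . . . . . . . . .
    . X . . . . . . .
    . . X . . . . . .
    . . X X . . . . .
    . . X X X . . . .
    . . X X . . . . .
    . . . X . . . . .
    . . . . . . . . .
    . . . . . . . . .
    . . . . . . . . .

Final: [[7,2],[6,3],[5,4],[3,5],[4,5],[2,6],[3,6],[1,7],[2,7],[0,8],[1,8],[0,9]]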